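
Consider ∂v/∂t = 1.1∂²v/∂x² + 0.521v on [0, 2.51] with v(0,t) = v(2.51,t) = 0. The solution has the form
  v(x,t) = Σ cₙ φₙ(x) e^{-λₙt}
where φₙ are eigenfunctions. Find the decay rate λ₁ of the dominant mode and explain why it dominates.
Eigenvalues: λₙ = 1.1n²π²/2.51² - 0.521.
First three modes:
  n=1: λ₁ = 1.1π²/2.51² - 0.521 ≈ 1.202
  n=2: λ₂ = 4.4π²/2.51² - 0.521 ≈ 6.372
  n=3: λ₃ = 9.9π²/2.51² - 0.521 ≈ 14.988
Since 1.1π²/2.51² ≈ 1.723 > 0.521, all λₙ > 0.
The n=1 mode decays slowest → dominates as t → ∞.
Asymptotic: v ~ c₁ sin(πx/2.51) e^{-λ₁t} with decay rate λ₁ ≈ 1.202.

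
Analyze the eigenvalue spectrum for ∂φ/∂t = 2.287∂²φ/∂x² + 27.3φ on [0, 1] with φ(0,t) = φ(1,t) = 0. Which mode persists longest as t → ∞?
Eigenvalues: λₙ = 2.287n²π²/1² - 27.3.
First three modes:
  n=1: λ₁ = 2.287π² - 27.3 ≈ -4.728
  n=2: λ₂ = 9.148π² - 27.3 ≈ 62.987
  n=3: λ₃ = 20.583π² - 27.3 ≈ 175.846
Since 2.287π² ≈ 22.572 < 27.3, λ₁ < 0.
The n=1 mode grows fastest (−λₙ is largest for n=1) → dominates.
Asymptotic: φ ~ c₁ sin(πx/1) e^{4.728t} (exponential growth at rate −λ₁ ≈ 4.728).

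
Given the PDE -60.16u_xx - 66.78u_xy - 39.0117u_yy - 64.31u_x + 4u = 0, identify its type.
The second-order coefficients are A = -60.16, B = -66.78, C = -39.0117. Since B² - 4AC = -4928.207088 < 0, this is an elliptic PDE.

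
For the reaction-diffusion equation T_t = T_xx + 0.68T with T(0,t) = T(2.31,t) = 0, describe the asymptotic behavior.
T → 0. Diffusion dominates reaction (r=0.68 < κπ²/L²≈1.85); solution decays.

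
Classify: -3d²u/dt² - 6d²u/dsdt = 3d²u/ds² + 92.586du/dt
Rewriting in standard form: -3d²u/ds² - 6d²u/dsdt - 3d²u/dt² - 92.586du/dt = 0. Parabolic (discriminant = 0).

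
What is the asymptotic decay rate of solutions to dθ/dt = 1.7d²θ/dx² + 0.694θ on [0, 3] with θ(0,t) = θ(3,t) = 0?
Eigenvalues: λₙ = 1.7n²π²/3² - 0.694.
First three modes:
  n=1: λ₁ = 1.7π²/3² - 0.694 ≈ 1.17
  n=2: λ₂ = 6.8π²/3² - 0.694 ≈ 6.763
  n=3: λ₃ = 15.3π²/3² - 0.694 ≈ 16.084
Since 1.7π²/3² ≈ 1.864 > 0.694, all λₙ > 0.
The n=1 mode decays slowest → dominates as t → ∞.
Asymptotic: θ ~ c₁ sin(πx/3) e^{-λ₁t} with decay rate λ₁ ≈ 1.17.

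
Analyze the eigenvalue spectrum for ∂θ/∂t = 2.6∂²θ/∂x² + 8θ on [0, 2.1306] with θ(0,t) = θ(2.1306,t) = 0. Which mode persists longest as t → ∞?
Eigenvalues: λₙ = 2.6n²π²/2.1306² - 8.
First three modes:
  n=1: λ₁ = 2.6π²/2.1306² - 8 ≈ -2.347
  n=2: λ₂ = 10.4π²/2.1306² - 8 ≈ 14.611
  n=3: λ₃ = 23.4π²/2.1306² - 8 ≈ 42.876
Since 2.6π²/2.1306² ≈ 5.653 < 8, λ₁ < 0.
The n=1 mode grows fastest (−λₙ is largest for n=1) → dominates.
Asymptotic: θ ~ c₁ sin(πx/2.1306) e^{2.347t} (exponential growth at rate −λ₁ ≈ 2.347).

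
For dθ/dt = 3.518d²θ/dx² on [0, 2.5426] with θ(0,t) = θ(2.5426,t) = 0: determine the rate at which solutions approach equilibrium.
Eigenvalues: λₙ = 3.518n²π²/2.5426².
First three modes:
  n=1: λ₁ = 3.518π²/2.5426² ≈ 5.371
  n=2: λ₂ = 14.072π²/2.5426² ≈ 21.483 (4× faster decay)
  n=3: λ₃ = 31.662π²/2.5426² ≈ 48.337 (9× faster decay)
As t → ∞, higher modes decay exponentially faster. The n=1 mode dominates: θ ~ c₁ sin(πx/2.5426) e^{-λ₁t}.
Decay rate: λ₁ = 3.518π²/2.5426² ≈ 5.371.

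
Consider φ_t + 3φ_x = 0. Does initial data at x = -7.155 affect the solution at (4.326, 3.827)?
Yes. The characteristic through (4.326, 3.827) passes through x = -7.155.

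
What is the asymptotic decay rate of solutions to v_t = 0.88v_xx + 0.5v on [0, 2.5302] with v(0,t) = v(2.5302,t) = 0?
Eigenvalues: λₙ = 0.88n²π²/2.5302² - 0.5.
First three modes:
  n=1: λ₁ = 0.88π²/2.5302² - 0.5 ≈ 0.857
  n=2: λ₂ = 3.52π²/2.5302² - 0.5 ≈ 4.927
  n=3: λ₃ = 7.92π²/2.5302² - 0.5 ≈ 11.71
Since 0.88π²/2.5302² ≈ 1.357 > 0.5, all λₙ > 0.
The n=1 mode decays slowest → dominates as t → ∞.
Asymptotic: v ~ c₁ sin(πx/2.5302) e^{-λ₁t} with decay rate λ₁ ≈ 0.857.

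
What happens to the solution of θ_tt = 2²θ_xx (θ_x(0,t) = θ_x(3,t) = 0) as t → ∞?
θ oscillates about a mean that drifts linearly in t (generically unbounded; no decay). There is no damping, so the nonconstant modes persist as standing waves (energy conserved, no decay). But with Neumann conditions at both ends the constant mode has eigenvalue 0: the spatial mean M(t) of θ satisfies M'' = 0, so M(t) = M(0) + M'(0)·t. Unless the initial velocity has zero mean (∫θ_t(x,0)dx = 0), the solution grows linearly in t (unbounded, though not exponentially); if it does have zero mean, the solution stays bounded and simply oscillates.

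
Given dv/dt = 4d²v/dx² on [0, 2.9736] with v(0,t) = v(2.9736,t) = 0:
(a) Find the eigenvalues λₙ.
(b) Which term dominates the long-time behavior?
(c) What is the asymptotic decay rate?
Eigenvalues: λₙ = 4n²π²/2.9736².
First three modes:
  n=1: λ₁ = 4π²/2.9736² ≈ 4.465
  n=2: λ₂ = 16π²/2.9736² ≈ 17.859 (4× faster decay)
  n=3: λ₃ = 36π²/2.9736² ≈ 40.183 (9× faster decay)
As t → ∞, higher modes decay exponentially faster. The n=1 mode dominates: v ~ c₁ sin(πx/2.9736) e^{-λ₁t}.
Decay rate: λ₁ = 4π²/2.9736² ≈ 4.465.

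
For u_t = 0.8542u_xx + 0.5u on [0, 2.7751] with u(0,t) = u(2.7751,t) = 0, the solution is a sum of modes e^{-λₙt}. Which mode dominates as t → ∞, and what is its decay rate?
Eigenvalues: λₙ = 0.8542n²π²/2.7751² - 0.5.
First three modes:
  n=1: λ₁ = 0.8542π²/2.7751² - 0.5 ≈ 0.595
  n=2: λ₂ = 3.4168π²/2.7751² - 0.5 ≈ 3.879
  n=3: λ₃ = 7.6878π²/2.7751² - 0.5 ≈ 9.352
Since 0.8542π²/2.7751² ≈ 1.095 > 0.5, all λₙ > 0.
The n=1 mode decays slowest → dominates as t → ∞.
Asymptotic: u ~ c₁ sin(πx/2.7751) e^{-λ₁t} with decay rate λ₁ ≈ 0.595.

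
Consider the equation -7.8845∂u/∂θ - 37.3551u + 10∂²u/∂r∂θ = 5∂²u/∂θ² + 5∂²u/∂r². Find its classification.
Rewriting in standard form: -5∂²u/∂r² + 10∂²u/∂r∂θ - 5∂²u/∂θ² - 7.8845∂u/∂θ - 37.3551u = 0. Parabolic. (A = -5, B = 10, C = -5 gives B² - 4AC = 0.)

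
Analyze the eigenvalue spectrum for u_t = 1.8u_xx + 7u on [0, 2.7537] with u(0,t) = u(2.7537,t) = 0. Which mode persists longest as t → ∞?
Eigenvalues: λₙ = 1.8n²π²/2.7537² - 7.
First three modes:
  n=1: λ₁ = 1.8π²/2.7537² - 7 ≈ -4.657
  n=2: λ₂ = 7.2π²/2.7537² - 7 ≈ 2.371
  n=3: λ₃ = 16.2π²/2.7537² - 7 ≈ 14.085
Since 1.8π²/2.7537² ≈ 2.343 < 7, λ₁ < 0.
The n=1 mode grows fastest (−λₙ is largest for n=1) → dominates.
Asymptotic: u ~ c₁ sin(πx/2.7537) e^{4.657t} (exponential growth at rate −λ₁ ≈ 4.657).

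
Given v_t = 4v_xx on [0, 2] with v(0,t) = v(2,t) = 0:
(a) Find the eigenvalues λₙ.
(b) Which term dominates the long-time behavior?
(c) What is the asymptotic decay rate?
Eigenvalues: λₙ = 4n²π²/2².
First three modes:
  n=1: λ₁ = 4π²/2² ≈ 9.87
  n=2: λ₂ = 16π²/2² ≈ 39.478 (4× faster decay)
  n=3: λ₃ = 36π²/2² ≈ 88.826 (9× faster decay)
As t → ∞, higher modes decay exponentially faster. The n=1 mode dominates: v ~ c₁ sin(πx/2) e^{-λ₁t}.
Decay rate: λ₁ = 4π²/2² ≈ 9.87.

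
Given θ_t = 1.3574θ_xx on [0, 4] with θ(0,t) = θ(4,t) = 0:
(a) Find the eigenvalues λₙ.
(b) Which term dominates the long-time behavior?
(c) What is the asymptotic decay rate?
Eigenvalues: λₙ = 1.3574n²π²/4².
First three modes:
  n=1: λ₁ = 1.3574π²/4² ≈ 0.837
  n=2: λ₂ = 5.4296π²/4² ≈ 3.349 (4× faster decay)
  n=3: λ₃ = 12.2166π²/4² ≈ 7.536 (9× faster decay)
As t → ∞, higher modes decay exponentially faster. The n=1 mode dominates: θ ~ c₁ sin(πx/4) e^{-λ₁t}.
Decay rate: λ₁ = 1.3574π²/4² ≈ 0.837.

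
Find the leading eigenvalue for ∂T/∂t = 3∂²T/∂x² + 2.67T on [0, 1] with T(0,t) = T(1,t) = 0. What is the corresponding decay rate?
Eigenvalues: λₙ = 3n²π²/1² - 2.67.
First three modes:
  n=1: λ₁ = 3π² - 2.67 ≈ 26.939
  n=2: λ₂ = 12π² - 2.67 ≈ 115.765
  n=3: λ₃ = 27π² - 2.67 ≈ 263.809
Since 3π² ≈ 29.609 > 2.67, all λₙ > 0.
The n=1 mode decays slowest → dominates as t → ∞.
Asymptotic: T ~ c₁ sin(πx/1) e^{-λ₁t} with decay rate λ₁ ≈ 26.939.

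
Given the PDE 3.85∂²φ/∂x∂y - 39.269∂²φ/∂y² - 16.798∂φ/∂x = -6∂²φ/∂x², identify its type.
Rewriting in standard form: 6∂²φ/∂x² + 3.85∂²φ/∂x∂y - 39.269∂²φ/∂y² - 16.798∂φ/∂x = 0. The second-order coefficients are A = 6, B = 3.85, C = -39.269. Since B² - 4AC = 957.2785 > 0, this is a hyperbolic PDE.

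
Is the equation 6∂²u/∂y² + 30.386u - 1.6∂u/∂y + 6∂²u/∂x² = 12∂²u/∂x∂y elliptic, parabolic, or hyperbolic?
Rewriting in standard form: 6∂²u/∂x² - 12∂²u/∂x∂y + 6∂²u/∂y² - 1.6∂u/∂y + 30.386u = 0. Computing B² - 4AC with A = 6, B = -12, C = 6: discriminant = 0 (zero). Answer: parabolic.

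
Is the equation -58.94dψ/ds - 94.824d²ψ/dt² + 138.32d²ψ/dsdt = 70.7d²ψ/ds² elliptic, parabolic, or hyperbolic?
Rewriting in standard form: -70.7d²ψ/ds² + 138.32d²ψ/dsdt - 94.824d²ψ/dt² - 58.94dψ/ds = 0. Computing B² - 4AC with A = -70.7, B = 138.32, C = -94.824: discriminant = -7683.8048 (negative). Answer: elliptic.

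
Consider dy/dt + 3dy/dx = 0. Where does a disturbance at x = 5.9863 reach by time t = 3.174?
At x = 15.5083. The characteristic carries data from (5.9863, 0) to (15.5083, 3.174).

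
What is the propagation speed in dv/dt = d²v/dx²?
Infinite. The heat equation is parabolic, not hyperbolic, so disturbances propagate instantly.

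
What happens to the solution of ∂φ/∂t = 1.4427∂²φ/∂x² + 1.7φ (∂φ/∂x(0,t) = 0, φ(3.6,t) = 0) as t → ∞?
φ grows unboundedly. Reaction dominates diffusion (r=1.7 > κπ²/(4L²)≈0.27); solution grows exponentially.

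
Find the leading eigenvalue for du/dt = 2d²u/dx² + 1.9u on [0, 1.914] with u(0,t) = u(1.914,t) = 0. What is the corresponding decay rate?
Eigenvalues: λₙ = 2n²π²/1.914² - 1.9.
First three modes:
  n=1: λ₁ = 2π²/1.914² - 1.9 ≈ 3.488
  n=2: λ₂ = 8π²/1.914² - 1.9 ≈ 19.653
  n=3: λ₃ = 18π²/1.914² - 1.9 ≈ 46.594
Since 2π²/1.914² ≈ 5.388 > 1.9, all λₙ > 0.
The n=1 mode decays slowest → dominates as t → ∞.
Asymptotic: u ~ c₁ sin(πx/1.914) e^{-λ₁t} with decay rate λ₁ ≈ 3.488.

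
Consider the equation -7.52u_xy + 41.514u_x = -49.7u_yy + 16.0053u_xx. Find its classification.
Rewriting in standard form: -16.0053u_xx - 7.52u_xy + 49.7u_yy + 41.514u_x = 0. Hyperbolic. (A = -16.0053, B = -7.52, C = 49.7 gives B² - 4AC = 3238.40404.)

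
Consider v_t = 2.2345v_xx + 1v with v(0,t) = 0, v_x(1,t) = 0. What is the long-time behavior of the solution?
As t → ∞, v → 0. Diffusion dominates reaction (r=1 < κπ²/(4L²)≈5.51); solution decays.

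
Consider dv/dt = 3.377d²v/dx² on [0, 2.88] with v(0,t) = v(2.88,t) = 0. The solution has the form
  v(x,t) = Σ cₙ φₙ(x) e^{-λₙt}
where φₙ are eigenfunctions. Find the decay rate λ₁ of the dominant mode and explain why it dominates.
Eigenvalues: λₙ = 3.377n²π²/2.88².
First three modes:
  n=1: λ₁ = 3.377π²/2.88² ≈ 4.018
  n=2: λ₂ = 13.508π²/2.88² ≈ 16.073 (4× faster decay)
  n=3: λ₃ = 30.393π²/2.88² ≈ 36.165 (9× faster decay)
As t → ∞, higher modes decay exponentially faster. The n=1 mode dominates: v ~ c₁ sin(πx/2.88) e^{-λ₁t}.
Decay rate: λ₁ = 3.377π²/2.88² ≈ 4.018.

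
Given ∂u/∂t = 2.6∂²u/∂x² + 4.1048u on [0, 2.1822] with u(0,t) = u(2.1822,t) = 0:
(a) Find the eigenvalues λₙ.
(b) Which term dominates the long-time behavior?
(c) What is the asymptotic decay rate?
Eigenvalues: λₙ = 2.6n²π²/2.1822² - 4.1048.
First three modes:
  n=1: λ₁ = 2.6π²/2.1822² - 4.1048 ≈ 1.284
  n=2: λ₂ = 10.4π²/2.1822² - 4.1048 ≈ 17.45
  n=3: λ₃ = 23.4π²/2.1822² - 4.1048 ≈ 44.393
Since 2.6π²/2.1822² ≈ 5.389 > 4.1048, all λₙ > 0.
The n=1 mode decays slowest → dominates as t → ∞.
Asymptotic: u ~ c₁ sin(πx/2.1822) e^{-λ₁t} with decay rate λ₁ ≈ 1.284.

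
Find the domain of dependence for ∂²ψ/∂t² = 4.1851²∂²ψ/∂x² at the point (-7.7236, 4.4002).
Domain of dependence: [-26.13887702, 10.69167702]. Signals travel at speed 4.1851, so data within |x - -7.7236| ≤ 4.1851·4.4002 = 18.41527702 can reach the point.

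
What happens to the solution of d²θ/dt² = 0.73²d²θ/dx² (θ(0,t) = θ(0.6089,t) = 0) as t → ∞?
θ oscillates (no decay). Energy is conserved; the solution oscillates indefinitely as standing waves.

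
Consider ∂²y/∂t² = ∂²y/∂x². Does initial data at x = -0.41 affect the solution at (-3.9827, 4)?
Yes. The domain of dependence is [-7.9827, 0.0173], and -0.41 ∈ [-7.9827, 0.0173].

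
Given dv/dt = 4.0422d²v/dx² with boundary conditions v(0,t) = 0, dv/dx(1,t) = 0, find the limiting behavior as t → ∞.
v → 0. Heat escapes through the Dirichlet boundary.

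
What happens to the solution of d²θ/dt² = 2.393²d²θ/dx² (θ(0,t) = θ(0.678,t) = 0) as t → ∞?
θ oscillates (no decay). Energy is conserved; the solution oscillates indefinitely as standing waves.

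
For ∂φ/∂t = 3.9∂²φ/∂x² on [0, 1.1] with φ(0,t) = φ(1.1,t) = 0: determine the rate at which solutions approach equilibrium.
Eigenvalues: λₙ = 3.9n²π²/1.1².
First three modes:
  n=1: λ₁ = 3.9π²/1.1² ≈ 31.811
  n=2: λ₂ = 15.6π²/1.1² ≈ 127.244 (4× faster decay)
  n=3: λ₃ = 35.1π²/1.1² ≈ 286.3 (9× faster decay)
As t → ∞, higher modes decay exponentially faster. The n=1 mode dominates: φ ~ c₁ sin(πx/1.1) e^{-λ₁t}.
Decay rate: λ₁ = 3.9π²/1.1² ≈ 31.811.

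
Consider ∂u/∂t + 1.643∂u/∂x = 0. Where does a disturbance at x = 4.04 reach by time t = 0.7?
At x = 5.1901. The characteristic carries data from (4.04, 0) to (5.1901, 0.7).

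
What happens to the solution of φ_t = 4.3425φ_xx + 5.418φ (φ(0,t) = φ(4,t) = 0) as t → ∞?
φ grows unboundedly. Reaction dominates diffusion (r=5.418 > κπ²/L²≈2.68); solution grows exponentially.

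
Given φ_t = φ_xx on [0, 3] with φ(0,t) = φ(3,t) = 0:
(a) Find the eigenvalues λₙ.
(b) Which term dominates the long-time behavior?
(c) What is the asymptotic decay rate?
Eigenvalues: λₙ = n²π²/3².
First three modes:
  n=1: λ₁ = π²/3² ≈ 1.097
  n=2: λ₂ = 4π²/3² ≈ 4.386 (4× faster decay)
  n=3: λ₃ = 9π²/3² ≈ 9.87 (9× faster decay)
As t → ∞, higher modes decay exponentially faster. The n=1 mode dominates: φ ~ c₁ sin(πx/3) e^{-λ₁t}.
Decay rate: λ₁ = π²/3² ≈ 1.097.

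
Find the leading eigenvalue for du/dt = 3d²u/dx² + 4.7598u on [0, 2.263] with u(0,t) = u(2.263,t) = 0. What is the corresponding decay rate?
Eigenvalues: λₙ = 3n²π²/2.263² - 4.7598.
First three modes:
  n=1: λ₁ = 3π²/2.263² - 4.7598 ≈ 1.022
  n=2: λ₂ = 12π²/2.263² - 4.7598 ≈ 18.367
  n=3: λ₃ = 27π²/2.263² - 4.7598 ≈ 47.275
Since 3π²/2.263² ≈ 5.782 > 4.7598, all λₙ > 0.
The n=1 mode decays slowest → dominates as t → ∞.
Asymptotic: u ~ c₁ sin(πx/2.263) e^{-λ₁t} with decay rate λ₁ ≈ 1.022.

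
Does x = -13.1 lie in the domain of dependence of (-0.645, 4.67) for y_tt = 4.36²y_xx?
Yes. The domain of dependence is [-21.0062, 19.7162], and -13.1 ∈ [-21.0062, 19.7162].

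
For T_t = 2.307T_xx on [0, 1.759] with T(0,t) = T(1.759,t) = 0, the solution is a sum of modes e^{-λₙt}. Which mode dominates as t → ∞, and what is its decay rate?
Eigenvalues: λₙ = 2.307n²π²/1.759².
First three modes:
  n=1: λ₁ = 2.307π²/1.759² ≈ 7.359
  n=2: λ₂ = 9.228π²/1.759² ≈ 29.436 (4× faster decay)
  n=3: λ₃ = 20.763π²/1.759² ≈ 66.231 (9× faster decay)
As t → ∞, higher modes decay exponentially faster. The n=1 mode dominates: T ~ c₁ sin(πx/1.759) e^{-λ₁t}.
Decay rate: λ₁ = 2.307π²/1.759² ≈ 7.359.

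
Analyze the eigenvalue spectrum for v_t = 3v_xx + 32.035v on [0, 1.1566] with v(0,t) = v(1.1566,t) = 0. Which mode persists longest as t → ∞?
Eigenvalues: λₙ = 3n²π²/1.1566² - 32.035.
First three modes:
  n=1: λ₁ = 3π²/1.1566² - 32.035 ≈ -9.901
  n=2: λ₂ = 12π²/1.1566² - 32.035 ≈ 56.5
  n=3: λ₃ = 27π²/1.1566² - 32.035 ≈ 167.169
Since 3π²/1.1566² ≈ 22.134 < 32.035, λ₁ < 0.
The n=1 mode grows fastest (−λₙ is largest for n=1) → dominates.
Asymptotic: v ~ c₁ sin(πx/1.1566) e^{9.901t} (exponential growth at rate −λ₁ ≈ 9.901).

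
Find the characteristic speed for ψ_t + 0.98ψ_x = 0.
Speed = 0.98. Information travels along x - 0.98t = const (rightward).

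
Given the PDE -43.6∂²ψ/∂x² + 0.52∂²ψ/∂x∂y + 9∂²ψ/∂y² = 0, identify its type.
The second-order coefficients are A = -43.6, B = 0.52, C = 9. Since B² - 4AC = 1569.8704 > 0, this is a hyperbolic PDE.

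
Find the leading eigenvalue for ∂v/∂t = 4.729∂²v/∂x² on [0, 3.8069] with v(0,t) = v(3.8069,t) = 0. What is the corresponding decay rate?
Eigenvalues: λₙ = 4.729n²π²/3.8069².
First three modes:
  n=1: λ₁ = 4.729π²/3.8069² ≈ 3.221
  n=2: λ₂ = 18.916π²/3.8069² ≈ 12.882 (4× faster decay)
  n=3: λ₃ = 42.561π²/3.8069² ≈ 28.985 (9× faster decay)
As t → ∞, higher modes decay exponentially faster. The n=1 mode dominates: v ~ c₁ sin(πx/3.8069) e^{-λ₁t}.
Decay rate: λ₁ = 4.729π²/3.8069² ≈ 3.221.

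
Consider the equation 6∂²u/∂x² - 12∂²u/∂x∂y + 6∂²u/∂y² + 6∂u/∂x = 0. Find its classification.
Parabolic. (A = 6, B = -12, C = 6 gives B² - 4AC = 0.)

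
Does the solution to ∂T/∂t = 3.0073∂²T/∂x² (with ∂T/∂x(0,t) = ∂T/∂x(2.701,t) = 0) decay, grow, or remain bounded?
T → constant (steady state). Heat is conserved (no flux at boundaries); solution approaches the spatial average.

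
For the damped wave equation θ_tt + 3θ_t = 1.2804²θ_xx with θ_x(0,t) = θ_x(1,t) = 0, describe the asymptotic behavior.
θ → constant (steady state). Damping (γ=3) dissipates the nonconstant modes; with Neumann BCs the spatial average obeys M''+γM'=0 and tends to a finite limit.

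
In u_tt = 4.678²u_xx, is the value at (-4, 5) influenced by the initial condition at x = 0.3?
Yes. The domain of dependence is [-27.39, 19.39], and 0.3 ∈ [-27.39, 19.39].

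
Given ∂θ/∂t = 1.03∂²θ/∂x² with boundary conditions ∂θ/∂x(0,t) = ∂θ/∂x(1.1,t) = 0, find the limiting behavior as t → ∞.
θ → constant (steady state). Heat is conserved (no flux at boundaries); solution approaches the spatial average.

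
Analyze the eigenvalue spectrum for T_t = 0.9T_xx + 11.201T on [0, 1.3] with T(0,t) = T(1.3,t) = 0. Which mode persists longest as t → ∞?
Eigenvalues: λₙ = 0.9n²π²/1.3² - 11.201.
First three modes:
  n=1: λ₁ = 0.9π²/1.3² - 11.201 ≈ -5.945
  n=2: λ₂ = 3.6π²/1.3² - 11.201 ≈ 9.823
  n=3: λ₃ = 8.1π²/1.3² - 11.201 ≈ 36.103
Since 0.9π²/1.3² ≈ 5.256 < 11.201, λ₁ < 0.
The n=1 mode grows fastest (−λₙ is largest for n=1) → dominates.
Asymptotic: T ~ c₁ sin(πx/1.3) e^{5.945t} (exponential growth at rate −λ₁ ≈ 5.945).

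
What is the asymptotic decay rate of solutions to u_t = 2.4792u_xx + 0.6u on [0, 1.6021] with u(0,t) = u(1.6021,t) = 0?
Eigenvalues: λₙ = 2.4792n²π²/1.6021² - 0.6.
First three modes:
  n=1: λ₁ = 2.4792π²/1.6021² - 0.6 ≈ 8.933
  n=2: λ₂ = 9.9168π²/1.6021² - 0.6 ≈ 37.532
  n=3: λ₃ = 22.3128π²/1.6021² - 0.6 ≈ 85.197
Since 2.4792π²/1.6021² ≈ 9.533 > 0.6, all λₙ > 0.
The n=1 mode decays slowest → dominates as t → ∞.
Asymptotic: u ~ c₁ sin(πx/1.6021) e^{-λ₁t} with decay rate λ₁ ≈ 8.933.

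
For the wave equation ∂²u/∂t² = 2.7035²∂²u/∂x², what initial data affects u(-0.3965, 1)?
Domain of dependence: [-3.1, 2.307]. Signals travel at speed 2.7035, so data within |x - -0.3965| ≤ 2.7035·1 = 2.7035 can reach the point.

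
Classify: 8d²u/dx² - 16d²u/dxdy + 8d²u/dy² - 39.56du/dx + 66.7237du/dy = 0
Parabolic (discriminant = 0).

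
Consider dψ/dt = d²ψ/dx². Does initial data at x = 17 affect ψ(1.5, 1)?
Yes, for any finite x. The heat equation has infinite propagation speed, so all initial data affects all points at any t > 0.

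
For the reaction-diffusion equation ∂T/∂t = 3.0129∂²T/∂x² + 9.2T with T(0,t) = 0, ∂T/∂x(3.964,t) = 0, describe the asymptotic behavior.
T grows unboundedly. Reaction dominates diffusion (r=9.2 > κπ²/(4L²)≈0.47); solution grows exponentially.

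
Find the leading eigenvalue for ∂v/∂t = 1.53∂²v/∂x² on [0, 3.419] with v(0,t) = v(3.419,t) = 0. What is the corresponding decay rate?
Eigenvalues: λₙ = 1.53n²π²/3.419².
First three modes:
  n=1: λ₁ = 1.53π²/3.419² ≈ 1.292
  n=2: λ₂ = 6.12π²/3.419² ≈ 5.167 (4× faster decay)
  n=3: λ₃ = 13.77π²/3.419² ≈ 11.626 (9× faster decay)
As t → ∞, higher modes decay exponentially faster. The n=1 mode dominates: v ~ c₁ sin(πx/3.419) e^{-λ₁t}.
Decay rate: λ₁ = 1.53π²/3.419² ≈ 1.292.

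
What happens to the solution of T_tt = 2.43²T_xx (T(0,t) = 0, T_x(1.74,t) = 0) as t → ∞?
T oscillates (no decay). Energy is conserved; the solution oscillates indefinitely as standing waves.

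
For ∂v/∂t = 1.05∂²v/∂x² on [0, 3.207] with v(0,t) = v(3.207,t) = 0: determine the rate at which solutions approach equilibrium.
Eigenvalues: λₙ = 1.05n²π²/3.207².
First three modes:
  n=1: λ₁ = 1.05π²/3.207² ≈ 1.008
  n=2: λ₂ = 4.2π²/3.207² ≈ 4.03 (4× faster decay)
  n=3: λ₃ = 9.45π²/3.207² ≈ 9.068 (9× faster decay)
As t → ∞, higher modes decay exponentially faster. The n=1 mode dominates: v ~ c₁ sin(πx/3.207) e^{-λ₁t}.
Decay rate: λ₁ = 1.05π²/3.207² ≈ 1.008.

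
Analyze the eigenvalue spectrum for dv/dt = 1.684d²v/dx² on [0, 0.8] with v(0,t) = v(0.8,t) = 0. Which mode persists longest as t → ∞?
Eigenvalues: λₙ = 1.684n²π²/0.8².
First three modes:
  n=1: λ₁ = 1.684π²/0.8² ≈ 25.969
  n=2: λ₂ = 6.736π²/0.8² ≈ 103.878 (4× faster decay)
  n=3: λ₃ = 15.156π²/0.8² ≈ 233.725 (9× faster decay)
As t → ∞, higher modes decay exponentially faster. The n=1 mode dominates: v ~ c₁ sin(πx/0.8) e^{-λ₁t}.
Decay rate: λ₁ = 1.684π²/0.8² ≈ 25.969.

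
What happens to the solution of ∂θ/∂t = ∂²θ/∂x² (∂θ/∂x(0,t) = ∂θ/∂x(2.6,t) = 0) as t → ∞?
θ → constant (steady state). Heat is conserved (no flux at boundaries); solution approaches the spatial average.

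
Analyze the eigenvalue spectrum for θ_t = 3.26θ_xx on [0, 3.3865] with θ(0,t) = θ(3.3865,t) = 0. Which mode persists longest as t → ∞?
Eigenvalues: λₙ = 3.26n²π²/3.3865².
First three modes:
  n=1: λ₁ = 3.26π²/3.3865² ≈ 2.806
  n=2: λ₂ = 13.04π²/3.3865² ≈ 11.222 (4× faster decay)
  n=3: λ₃ = 29.34π²/3.3865² ≈ 25.25 (9× faster decay)
As t → ∞, higher modes decay exponentially faster. The n=1 mode dominates: θ ~ c₁ sin(πx/3.3865) e^{-λ₁t}.
Decay rate: λ₁ = 3.26π²/3.3865² ≈ 2.806.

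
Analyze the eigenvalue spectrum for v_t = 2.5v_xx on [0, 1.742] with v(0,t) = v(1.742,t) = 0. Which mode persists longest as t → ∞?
Eigenvalues: λₙ = 2.5n²π²/1.742².
First three modes:
  n=1: λ₁ = 2.5π²/1.742² ≈ 8.131
  n=2: λ₂ = 10π²/1.742² ≈ 32.524 (4× faster decay)
  n=3: λ₃ = 22.5π²/1.742² ≈ 73.179 (9× faster decay)
As t → ∞, higher modes decay exponentially faster. The n=1 mode dominates: v ~ c₁ sin(πx/1.742) e^{-λ₁t}.
Decay rate: λ₁ = 2.5π²/1.742² ≈ 8.131.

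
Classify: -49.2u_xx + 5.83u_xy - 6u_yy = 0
Elliptic (discriminant = -1146.8111).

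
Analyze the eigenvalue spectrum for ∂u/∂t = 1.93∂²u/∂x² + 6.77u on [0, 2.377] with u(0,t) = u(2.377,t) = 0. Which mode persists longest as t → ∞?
Eigenvalues: λₙ = 1.93n²π²/2.377² - 6.77.
First three modes:
  n=1: λ₁ = 1.93π²/2.377² - 6.77 ≈ -3.399
  n=2: λ₂ = 7.72π²/2.377² - 6.77 ≈ 6.715
  n=3: λ₃ = 17.37π²/2.377² - 6.77 ≈ 23.572
Since 1.93π²/2.377² ≈ 3.371 < 6.77, λ₁ < 0.
The n=1 mode grows fastest (−λₙ is largest for n=1) → dominates.
Asymptotic: u ~ c₁ sin(πx/2.377) e^{3.399t} (exponential growth at rate −λ₁ ≈ 3.399).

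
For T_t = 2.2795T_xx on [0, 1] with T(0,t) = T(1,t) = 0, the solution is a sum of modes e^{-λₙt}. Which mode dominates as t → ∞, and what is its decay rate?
Eigenvalues: λₙ = 2.2795n²π².
First three modes:
  n=1: λ₁ = 2.2795π² ≈ 22.498
  n=2: λ₂ = 9.118π² ≈ 89.991 (4× faster decay)
  n=3: λ₃ = 20.5155π² ≈ 202.48 (9× faster decay)
As t → ∞, higher modes decay exponentially faster. The n=1 mode dominates: T ~ c₁ sin(πx) e^{-λ₁t}.
Decay rate: λ₁ = 2.2795π² ≈ 22.498.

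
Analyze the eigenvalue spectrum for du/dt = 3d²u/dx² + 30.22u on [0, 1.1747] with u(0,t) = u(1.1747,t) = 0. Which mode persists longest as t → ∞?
Eigenvalues: λₙ = 3n²π²/1.1747² - 30.22.
First three modes:
  n=1: λ₁ = 3π²/1.1747² - 30.22 ≈ -8.763
  n=2: λ₂ = 12π²/1.1747² - 30.22 ≈ 55.608
  n=3: λ₃ = 27π²/1.1747² - 30.22 ≈ 162.892
Since 3π²/1.1747² ≈ 21.457 < 30.22, λ₁ < 0.
The n=1 mode grows fastest (−λₙ is largest for n=1) → dominates.
Asymptotic: u ~ c₁ sin(πx/1.1747) e^{8.763t} (exponential growth at rate −λ₁ ≈ 8.763).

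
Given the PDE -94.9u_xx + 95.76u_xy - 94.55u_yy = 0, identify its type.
The second-order coefficients are A = -94.9, B = 95.76, C = -94.55. Since B² - 4AC = -26721.2024 < 0, this is an elliptic PDE.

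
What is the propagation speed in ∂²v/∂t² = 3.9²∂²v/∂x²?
Speed = 3.9. Information travels along characteristics x = x₀ ± 3.9t.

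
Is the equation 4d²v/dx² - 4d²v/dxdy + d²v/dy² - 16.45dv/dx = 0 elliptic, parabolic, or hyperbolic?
Computing B² - 4AC with A = 4, B = -4, C = 1: discriminant = 0 (zero). Answer: parabolic.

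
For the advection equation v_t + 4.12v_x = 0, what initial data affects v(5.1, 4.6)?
A single point: x = -13.852. The characteristic through (5.1, 4.6) is x - 4.12t = const, so x = 5.1 - 4.12·4.6 = -13.852.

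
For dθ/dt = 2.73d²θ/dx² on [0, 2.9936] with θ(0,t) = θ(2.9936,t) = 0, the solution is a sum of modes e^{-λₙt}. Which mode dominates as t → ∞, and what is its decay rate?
Eigenvalues: λₙ = 2.73n²π²/2.9936².
First three modes:
  n=1: λ₁ = 2.73π²/2.9936² ≈ 3.007
  n=2: λ₂ = 10.92π²/2.9936² ≈ 12.026 (4× faster decay)
  n=3: λ₃ = 24.57π²/2.9936² ≈ 27.059 (9× faster decay)
As t → ∞, higher modes decay exponentially faster. The n=1 mode dominates: θ ~ c₁ sin(πx/2.9936) e^{-λ₁t}.
Decay rate: λ₁ = 2.73π²/2.9936² ≈ 3.007.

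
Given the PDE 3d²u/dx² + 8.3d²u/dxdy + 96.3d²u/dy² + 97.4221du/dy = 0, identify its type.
The second-order coefficients are A = 3, B = 8.3, C = 96.3. Since B² - 4AC = -1086.71 < 0, this is an elliptic PDE.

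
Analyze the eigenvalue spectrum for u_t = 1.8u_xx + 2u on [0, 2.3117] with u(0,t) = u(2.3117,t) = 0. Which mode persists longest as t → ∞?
Eigenvalues: λₙ = 1.8n²π²/2.3117² - 2.
First three modes:
  n=1: λ₁ = 1.8π²/2.3117² - 2 ≈ 1.324
  n=2: λ₂ = 7.2π²/2.3117² - 2 ≈ 11.297
  n=3: λ₃ = 16.2π²/2.3117² - 2 ≈ 27.919
Since 1.8π²/2.3117² ≈ 3.324 > 2, all λₙ > 0.
The n=1 mode decays slowest → dominates as t → ∞.
Asymptotic: u ~ c₁ sin(πx/2.3117) e^{-λ₁t} with decay rate λ₁ ≈ 1.324.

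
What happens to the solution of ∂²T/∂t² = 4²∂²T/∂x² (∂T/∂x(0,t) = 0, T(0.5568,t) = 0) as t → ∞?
T oscillates (no decay). Energy is conserved; the solution oscillates indefinitely as standing waves.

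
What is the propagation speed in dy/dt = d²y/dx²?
Infinite. The heat equation is parabolic, not hyperbolic, so disturbances propagate instantly.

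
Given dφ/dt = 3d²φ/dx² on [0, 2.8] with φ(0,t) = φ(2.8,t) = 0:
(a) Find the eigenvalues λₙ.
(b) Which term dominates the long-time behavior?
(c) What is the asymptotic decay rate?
Eigenvalues: λₙ = 3n²π²/2.8².
First three modes:
  n=1: λ₁ = 3π²/2.8² ≈ 3.777
  n=2: λ₂ = 12π²/2.8² ≈ 15.107 (4× faster decay)
  n=3: λ₃ = 27π²/2.8² ≈ 33.99 (9× faster decay)
As t → ∞, higher modes decay exponentially faster. The n=1 mode dominates: φ ~ c₁ sin(πx/2.8) e^{-λ₁t}.
Decay rate: λ₁ = 3π²/2.8² ≈ 3.777.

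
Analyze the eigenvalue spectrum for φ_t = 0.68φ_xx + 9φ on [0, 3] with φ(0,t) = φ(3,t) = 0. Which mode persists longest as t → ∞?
Eigenvalues: λₙ = 0.68n²π²/3² - 9.
First three modes:
  n=1: λ₁ = 0.68π²/3² - 9 ≈ -8.254
  n=2: λ₂ = 2.72π²/3² - 9 ≈ -6.017
  n=3: λ₃ = 6.12π²/3² - 9 ≈ -2.289
Since 0.68π²/3² ≈ 0.746 < 9, λ₁ < 0.
The n=1 mode grows fastest (−λₙ is largest for n=1) → dominates.
Asymptotic: φ ~ c₁ sin(πx/3) e^{8.254t} (exponential growth at rate −λ₁ ≈ 8.254).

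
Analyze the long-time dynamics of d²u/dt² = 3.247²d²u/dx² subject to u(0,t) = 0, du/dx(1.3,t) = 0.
Long-time behavior: u oscillates (no decay). Energy is conserved; the solution oscillates indefinitely as standing waves.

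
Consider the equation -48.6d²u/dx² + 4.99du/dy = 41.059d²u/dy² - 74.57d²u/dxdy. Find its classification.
Rewriting in standard form: -48.6d²u/dx² + 74.57d²u/dxdy - 41.059d²u/dy² + 4.99du/dy = 0. Elliptic. (A = -48.6, B = 74.57, C = -41.059 gives B² - 4AC = -2421.1847.)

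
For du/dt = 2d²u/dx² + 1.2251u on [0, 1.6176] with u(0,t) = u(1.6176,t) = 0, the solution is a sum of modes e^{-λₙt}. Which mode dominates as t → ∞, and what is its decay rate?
Eigenvalues: λₙ = 2n²π²/1.6176² - 1.2251.
First three modes:
  n=1: λ₁ = 2π²/1.6176² - 1.2251 ≈ 6.319
  n=2: λ₂ = 8π²/1.6176² - 1.2251 ≈ 28.95
  n=3: λ₃ = 18π²/1.6176² - 1.2251 ≈ 66.669
Since 2π²/1.6176² ≈ 7.544 > 1.2251, all λₙ > 0.
The n=1 mode decays slowest → dominates as t → ∞.
Asymptotic: u ~ c₁ sin(πx/1.6176) e^{-λ₁t} with decay rate λ₁ ≈ 6.319.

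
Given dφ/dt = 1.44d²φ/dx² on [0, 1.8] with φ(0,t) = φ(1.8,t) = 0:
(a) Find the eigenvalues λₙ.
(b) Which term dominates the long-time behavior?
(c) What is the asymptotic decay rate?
Eigenvalues: λₙ = 1.44n²π²/1.8².
First three modes:
  n=1: λ₁ = 1.44π²/1.8² ≈ 4.386
  n=2: λ₂ = 5.76π²/1.8² ≈ 17.546 (4× faster decay)
  n=3: λ₃ = 12.96π²/1.8² ≈ 39.478 (9× faster decay)
As t → ∞, higher modes decay exponentially faster. The n=1 mode dominates: φ ~ c₁ sin(πx/1.8) e^{-λ₁t}.
Decay rate: λ₁ = 1.44π²/1.8² ≈ 4.386.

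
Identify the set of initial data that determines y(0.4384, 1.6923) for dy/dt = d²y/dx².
The entire real line. The heat equation has infinite propagation speed: any initial disturbance instantly affects all points (though exponentially small far away).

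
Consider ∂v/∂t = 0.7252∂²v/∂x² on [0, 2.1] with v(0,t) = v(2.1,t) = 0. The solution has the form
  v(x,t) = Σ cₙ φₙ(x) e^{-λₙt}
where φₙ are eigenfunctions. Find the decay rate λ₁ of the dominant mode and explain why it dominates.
Eigenvalues: λₙ = 0.7252n²π²/2.1².
First three modes:
  n=1: λ₁ = 0.7252π²/2.1² ≈ 1.623
  n=2: λ₂ = 2.9008π²/2.1² ≈ 6.492 (4× faster decay)
  n=3: λ₃ = 6.5268π²/2.1² ≈ 14.607 (9× faster decay)
As t → ∞, higher modes decay exponentially faster. The n=1 mode dominates: v ~ c₁ sin(πx/2.1) e^{-λ₁t}.
Decay rate: λ₁ = 0.7252π²/2.1² ≈ 1.623.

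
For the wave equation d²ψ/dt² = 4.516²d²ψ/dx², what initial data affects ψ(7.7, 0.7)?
Domain of dependence: [4.5388, 10.8612]. Signals travel at speed 4.516, so data within |x - 7.7| ≤ 4.516·0.7 = 3.1612 can reach the point.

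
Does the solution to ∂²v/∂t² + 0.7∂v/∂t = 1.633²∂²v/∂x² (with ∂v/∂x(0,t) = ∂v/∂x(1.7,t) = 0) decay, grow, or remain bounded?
v → constant (steady state). Damping (γ=0.7) dissipates the nonconstant modes; with Neumann BCs the spatial average obeys M''+γM'=0 and tends to a finite limit.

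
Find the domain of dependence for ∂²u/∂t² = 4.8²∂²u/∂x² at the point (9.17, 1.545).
Domain of dependence: [1.754, 16.586]. Signals travel at speed 4.8, so data within |x - 9.17| ≤ 4.8·1.545 = 7.416 can reach the point.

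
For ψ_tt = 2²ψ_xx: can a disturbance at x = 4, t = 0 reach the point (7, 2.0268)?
Yes. The domain of dependence is [2.9464, 11.0536], and 4 ∈ [2.9464, 11.0536].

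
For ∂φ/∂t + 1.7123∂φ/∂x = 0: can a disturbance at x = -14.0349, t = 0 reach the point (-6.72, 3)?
No. Only data at x = -11.8569 affects (-6.72, 3). Advection has one-way propagation along characteristics.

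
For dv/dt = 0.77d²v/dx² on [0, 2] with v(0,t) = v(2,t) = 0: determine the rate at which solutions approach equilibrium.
Eigenvalues: λₙ = 0.77n²π²/2².
First three modes:
  n=1: λ₁ = 0.77π²/2² ≈ 1.9
  n=2: λ₂ = 3.08π²/2² ≈ 7.6 (4× faster decay)
  n=3: λ₃ = 6.93π²/2² ≈ 17.099 (9× faster decay)
As t → ∞, higher modes decay exponentially faster. The n=1 mode dominates: v ~ c₁ sin(πx/2) e^{-λ₁t}.
Decay rate: λ₁ = 0.77π²/2² ≈ 1.9.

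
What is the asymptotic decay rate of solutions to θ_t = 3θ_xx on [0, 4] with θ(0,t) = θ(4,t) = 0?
Eigenvalues: λₙ = 3n²π²/4².
First three modes:
  n=1: λ₁ = 3π²/4² ≈ 1.851
  n=2: λ₂ = 12π²/4² ≈ 7.402 (4× faster decay)
  n=3: λ₃ = 27π²/4² ≈ 16.655 (9× faster decay)
As t → ∞, higher modes decay exponentially faster. The n=1 mode dominates: θ ~ c₁ sin(πx/4) e^{-λ₁t}.
Decay rate: λ₁ = 3π²/4² ≈ 1.851.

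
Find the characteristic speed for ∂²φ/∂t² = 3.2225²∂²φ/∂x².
Speed = 3.2225. Information travels along characteristics x = x₀ ± 3.2225t.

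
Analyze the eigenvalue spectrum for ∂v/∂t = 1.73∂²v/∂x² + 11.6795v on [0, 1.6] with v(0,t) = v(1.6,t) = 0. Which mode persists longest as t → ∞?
Eigenvalues: λₙ = 1.73n²π²/1.6² - 11.6795.
First three modes:
  n=1: λ₁ = 1.73π²/1.6² - 11.6795 ≈ -5.01
  n=2: λ₂ = 6.92π²/1.6² - 11.6795 ≈ 14.999
  n=3: λ₃ = 15.57π²/1.6² - 11.6795 ≈ 48.348
Since 1.73π²/1.6² ≈ 6.67 < 11.6795, λ₁ < 0.
The n=1 mode grows fastest (−λₙ is largest for n=1) → dominates.
Asymptotic: v ~ c₁ sin(πx/1.6) e^{5.01t} (exponential growth at rate −λ₁ ≈ 5.01).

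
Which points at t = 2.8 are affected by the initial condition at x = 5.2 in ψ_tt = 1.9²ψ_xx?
Domain of influence: [-0.12, 10.52]. Data at x = 5.2 spreads outward at speed 1.9.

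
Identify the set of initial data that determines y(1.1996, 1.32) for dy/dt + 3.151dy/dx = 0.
A single point: x = -2.95972. The characteristic through (1.1996, 1.32) is x - 3.151t = const, so x = 1.1996 - 3.151·1.32 = -2.95972.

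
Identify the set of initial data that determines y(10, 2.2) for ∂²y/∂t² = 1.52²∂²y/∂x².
Domain of dependence: [6.656, 13.344]. Signals travel at speed 1.52, so data within |x - 10| ≤ 1.52·2.2 = 3.344 can reach the point.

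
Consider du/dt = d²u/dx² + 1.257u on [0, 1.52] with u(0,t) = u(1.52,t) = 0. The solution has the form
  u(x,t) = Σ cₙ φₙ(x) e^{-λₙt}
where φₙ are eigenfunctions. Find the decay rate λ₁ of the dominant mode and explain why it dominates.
Eigenvalues: λₙ = n²π²/1.52² - 1.257.
First three modes:
  n=1: λ₁ = π²/1.52² - 1.257 ≈ 3.015
  n=2: λ₂ = 4π²/1.52² - 1.257 ≈ 15.83
  n=3: λ₃ = 9π²/1.52² - 1.257 ≈ 37.189
Since π²/1.52² ≈ 4.272 > 1.257, all λₙ > 0.
The n=1 mode decays slowest → dominates as t → ∞.
Asymptotic: u ~ c₁ sin(πx/1.52) e^{-λ₁t} with decay rate λ₁ ≈ 3.015.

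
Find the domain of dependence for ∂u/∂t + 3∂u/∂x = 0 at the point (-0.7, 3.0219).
A single point: x = -9.7657. The characteristic through (-0.7, 3.0219) is x - 3t = const, so x = -0.7 - 3·3.0219 = -9.7657.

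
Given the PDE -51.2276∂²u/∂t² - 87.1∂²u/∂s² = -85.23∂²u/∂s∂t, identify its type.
Rewriting in standard form: -87.1∂²u/∂s² + 85.23∂²u/∂s∂t - 51.2276∂²u/∂t² = 0. The second-order coefficients are A = -87.1, B = 85.23, C = -51.2276. Since B² - 4AC = -10583.54294 < 0, this is an elliptic PDE.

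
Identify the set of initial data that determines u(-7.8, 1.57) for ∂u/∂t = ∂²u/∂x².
The entire real line. The heat equation has infinite propagation speed: any initial disturbance instantly affects all points (though exponentially small far away).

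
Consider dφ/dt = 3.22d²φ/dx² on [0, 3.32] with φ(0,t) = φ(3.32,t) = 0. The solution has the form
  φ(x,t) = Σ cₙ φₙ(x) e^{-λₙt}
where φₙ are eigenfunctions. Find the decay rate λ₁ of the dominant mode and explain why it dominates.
Eigenvalues: λₙ = 3.22n²π²/3.32².
First three modes:
  n=1: λ₁ = 3.22π²/3.32² ≈ 2.883
  n=2: λ₂ = 12.88π²/3.32² ≈ 11.533 (4× faster decay)
  n=3: λ₃ = 28.98π²/3.32² ≈ 25.949 (9× faster decay)
As t → ∞, higher modes decay exponentially faster. The n=1 mode dominates: φ ~ c₁ sin(πx/3.32) e^{-λ₁t}.
Decay rate: λ₁ = 3.22π²/3.32² ≈ 2.883.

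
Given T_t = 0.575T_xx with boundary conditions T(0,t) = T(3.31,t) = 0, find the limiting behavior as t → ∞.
T → 0. Heat diffuses out through both boundaries.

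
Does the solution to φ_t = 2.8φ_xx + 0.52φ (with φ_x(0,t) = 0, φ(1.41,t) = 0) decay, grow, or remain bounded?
φ → 0. Diffusion dominates reaction (r=0.52 < κπ²/(4L²)≈3.48); solution decays.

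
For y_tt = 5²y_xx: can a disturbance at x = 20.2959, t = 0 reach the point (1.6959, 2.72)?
No. The domain of dependence is [-11.9041, 15.2959], and 20.2959 is outside this interval.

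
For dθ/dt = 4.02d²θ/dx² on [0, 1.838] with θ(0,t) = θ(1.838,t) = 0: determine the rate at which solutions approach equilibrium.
Eigenvalues: λₙ = 4.02n²π²/1.838².
First three modes:
  n=1: λ₁ = 4.02π²/1.838² ≈ 11.745
  n=2: λ₂ = 16.08π²/1.838² ≈ 46.978 (4× faster decay)
  n=3: λ₃ = 36.18π²/1.838² ≈ 105.701 (9× faster decay)
As t → ∞, higher modes decay exponentially faster. The n=1 mode dominates: θ ~ c₁ sin(πx/1.838) e^{-λ₁t}.
Decay rate: λ₁ = 4.02π²/1.838² ≈ 11.745.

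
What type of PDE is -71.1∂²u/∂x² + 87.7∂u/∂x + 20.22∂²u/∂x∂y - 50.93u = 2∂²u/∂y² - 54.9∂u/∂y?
Rewriting in standard form: -71.1∂²u/∂x² + 20.22∂²u/∂x∂y - 2∂²u/∂y² + 87.7∂u/∂x + 54.9∂u/∂y - 50.93u = 0. With A = -71.1, B = 20.22, C = -2, the discriminant is -159.9516. This is an elliptic PDE.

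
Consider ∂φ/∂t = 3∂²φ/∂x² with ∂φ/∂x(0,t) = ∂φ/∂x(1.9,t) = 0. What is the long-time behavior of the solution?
As t → ∞, φ → constant (steady state). Heat is conserved (no flux at boundaries); solution approaches the spatial average.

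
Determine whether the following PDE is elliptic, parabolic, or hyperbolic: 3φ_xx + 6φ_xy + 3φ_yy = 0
Coefficients: A = 3, B = 6, C = 3. B² - 4AC = 0, which is zero, so the equation is parabolic.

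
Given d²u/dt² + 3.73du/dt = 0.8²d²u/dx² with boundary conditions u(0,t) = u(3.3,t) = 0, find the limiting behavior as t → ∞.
u → 0. Damping (γ=3.73) dissipates energy; oscillations decay exponentially.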